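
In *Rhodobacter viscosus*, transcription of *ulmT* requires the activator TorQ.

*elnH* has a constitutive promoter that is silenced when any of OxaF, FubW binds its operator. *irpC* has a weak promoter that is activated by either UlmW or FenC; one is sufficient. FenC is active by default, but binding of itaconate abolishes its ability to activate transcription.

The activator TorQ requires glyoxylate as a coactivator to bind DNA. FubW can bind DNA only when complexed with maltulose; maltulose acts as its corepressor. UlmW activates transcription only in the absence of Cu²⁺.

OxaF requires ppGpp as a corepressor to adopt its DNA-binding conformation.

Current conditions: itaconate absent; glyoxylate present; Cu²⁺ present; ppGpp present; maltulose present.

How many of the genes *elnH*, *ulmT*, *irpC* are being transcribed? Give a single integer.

ppGpp is present, so OxaF is active.
Maltulose is present, so FubW is active.
With repressor OxaF bound, *elnH* is not transcribed.
→ *elnH* is OFF.
Glyoxylate is present, so TorQ is active.
No repressor is bound and TorQ is active, so *ulmT* is transcribed.
→ *ulmT* is ON.
Cu²⁺ is present, so UlmW is inactive.
Itaconate is absent, so FenC is active.
Activator FenC is present, so *irpC* is transcribed.
→ *irpC* is ON.
2 of the 3 genes are transcribed.

2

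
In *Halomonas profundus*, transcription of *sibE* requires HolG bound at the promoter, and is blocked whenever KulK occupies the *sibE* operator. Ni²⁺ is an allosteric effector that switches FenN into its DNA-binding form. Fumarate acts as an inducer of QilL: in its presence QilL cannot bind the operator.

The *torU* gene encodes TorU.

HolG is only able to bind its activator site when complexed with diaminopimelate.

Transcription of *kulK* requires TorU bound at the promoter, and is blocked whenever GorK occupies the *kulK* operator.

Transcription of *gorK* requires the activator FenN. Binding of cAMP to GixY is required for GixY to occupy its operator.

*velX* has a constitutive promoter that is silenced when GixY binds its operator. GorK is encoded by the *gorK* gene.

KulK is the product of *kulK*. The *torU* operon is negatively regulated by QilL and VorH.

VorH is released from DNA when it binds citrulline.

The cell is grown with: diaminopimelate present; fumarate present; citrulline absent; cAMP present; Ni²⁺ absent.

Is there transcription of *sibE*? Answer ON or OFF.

ON

Ni²⁺ is absent, so FenN is inactive.
Required activator FenN is absent, so *gorK* is not transcribed.
So GorK is not produced.
Fumarate is present, so QilL is inactive.
Citrulline is absent, so VorH is active.
With repressor VorH bound, *torU* is not transcribed.
So TorU is not produced.
Required activator TorU is absent, so *kulK* is not transcribed.
So KulK is not produced.
Diaminopimelate is present, so HolG is active.
No repressor is bound and HolG is active, so *sibE* is transcribed.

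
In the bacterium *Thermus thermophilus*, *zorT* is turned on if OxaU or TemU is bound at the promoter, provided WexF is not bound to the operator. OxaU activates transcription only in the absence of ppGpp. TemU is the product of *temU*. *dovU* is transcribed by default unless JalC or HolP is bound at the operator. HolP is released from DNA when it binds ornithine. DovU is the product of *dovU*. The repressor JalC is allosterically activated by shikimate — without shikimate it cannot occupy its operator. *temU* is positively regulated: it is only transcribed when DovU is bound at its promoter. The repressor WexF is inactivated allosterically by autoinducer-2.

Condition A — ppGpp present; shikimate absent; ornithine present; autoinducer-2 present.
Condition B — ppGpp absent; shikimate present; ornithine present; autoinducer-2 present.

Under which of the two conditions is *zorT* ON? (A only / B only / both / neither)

both

Condition A:
ppGpp is present, so OxaU is inactive.
Shikimate is absent, so JalC is inactive.
Ornithine is present, so HolP is inactive.
With no repressor bound, *dovU* is transcribed.
So DovU is produced and active.
No repressor is bound and DovU is active, so *temU* is transcribed.
So TemU is produced and active.
Autoinducer-2 is present, so WexF is inactive.
Activator TemU is present, so *zorT* is transcribed.
→ *zorT* is ON in A.
Condition B:
ppGpp is absent, so OxaU is active.
Shikimate is present, so JalC is active.
Ornithine is present, so HolP is inactive.
With repressor JalC bound, *dovU* is not transcribed.
So DovU is not produced.
Required activator DovU is absent, so *temU* is not transcribed.
So TemU is not produced.
Autoinducer-2 is present, so WexF is inactive.
Activator OxaU is present, so *zorT* is transcribed.
→ *zorT* is ON in B.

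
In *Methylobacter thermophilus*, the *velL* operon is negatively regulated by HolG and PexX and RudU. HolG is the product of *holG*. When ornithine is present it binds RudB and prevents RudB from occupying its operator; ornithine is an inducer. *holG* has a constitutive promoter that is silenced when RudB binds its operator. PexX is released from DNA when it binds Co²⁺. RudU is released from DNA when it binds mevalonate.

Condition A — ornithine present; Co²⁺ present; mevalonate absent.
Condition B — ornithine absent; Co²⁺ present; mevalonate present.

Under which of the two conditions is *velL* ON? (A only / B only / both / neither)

B only

Condition A:
Ornithine is present, so RudB is inactive.
With no repressor bound, *holG* is transcribed.
So HolG is produced and active.
Co²⁺ is present, so PexX is inactive.
Mevalonate is absent, so RudU is active.
With repressor HolG bound, *velL* is not transcribed.
→ *velL* is OFF in A.
Condition B:
Ornithine is absent, so RudB is active.
With repressor RudB bound, *holG* is not transcribed.
So HolG is not produced.
Co²⁺ is present, so PexX is inactive.
Mevalonate is present, so RudU is inactive.
With no repressor bound, *velL* is transcribed.
→ *velL* is ON in B.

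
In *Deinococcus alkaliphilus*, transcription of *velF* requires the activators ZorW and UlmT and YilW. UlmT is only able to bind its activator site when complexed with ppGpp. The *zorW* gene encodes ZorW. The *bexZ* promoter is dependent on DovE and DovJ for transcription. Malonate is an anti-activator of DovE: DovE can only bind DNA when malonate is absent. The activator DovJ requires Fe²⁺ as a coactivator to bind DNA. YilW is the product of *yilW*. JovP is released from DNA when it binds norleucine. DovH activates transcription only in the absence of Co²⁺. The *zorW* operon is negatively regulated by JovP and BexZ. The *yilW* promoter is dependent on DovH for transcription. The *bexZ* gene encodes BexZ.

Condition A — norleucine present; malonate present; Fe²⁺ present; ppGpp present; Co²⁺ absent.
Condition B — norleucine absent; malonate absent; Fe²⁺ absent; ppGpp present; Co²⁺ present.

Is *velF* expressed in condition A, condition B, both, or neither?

A only

Condition A:
Norleucine is present, so JovP is inactive.
Malonate is present, so DovE is inactive.
Fe²⁺ is present, so DovJ is active.
Required activator DovE is absent, so *bexZ* is not transcribed.
So BexZ is not produced.
With no repressor bound, *zorW* is transcribed.
So ZorW is produced and active.
ppGpp is present, so UlmT is active.
Co²⁺ is absent, so DovH is active.
No repressor is bound and DovH is active, so *yilW* is transcribed.
So YilW is produced and active.
No repressor is bound and ZorW and UlmT and YilW are active, so *velF* is transcribed.
→ *velF* is ON in A.
Condition B:
Norleucine is absent, so JovP is active.
Malonate is absent, so DovE is active.
Fe²⁺ is absent, so DovJ is inactive.
Required activator DovJ is absent, so *bexZ* is not transcribed.
So BexZ is not produced.
With repressor JovP bound, *zorW* is not transcribed.
So ZorW is not produced.
ppGpp is present, so UlmT is active.
Co²⁺ is present, so DovH is inactive.
Required activator DovH is absent, so *yilW* is not transcribed.
So YilW is not produced.
Required activator ZorW is absent, so *velF* is not transcribed.
→ *velF* is OFF in B.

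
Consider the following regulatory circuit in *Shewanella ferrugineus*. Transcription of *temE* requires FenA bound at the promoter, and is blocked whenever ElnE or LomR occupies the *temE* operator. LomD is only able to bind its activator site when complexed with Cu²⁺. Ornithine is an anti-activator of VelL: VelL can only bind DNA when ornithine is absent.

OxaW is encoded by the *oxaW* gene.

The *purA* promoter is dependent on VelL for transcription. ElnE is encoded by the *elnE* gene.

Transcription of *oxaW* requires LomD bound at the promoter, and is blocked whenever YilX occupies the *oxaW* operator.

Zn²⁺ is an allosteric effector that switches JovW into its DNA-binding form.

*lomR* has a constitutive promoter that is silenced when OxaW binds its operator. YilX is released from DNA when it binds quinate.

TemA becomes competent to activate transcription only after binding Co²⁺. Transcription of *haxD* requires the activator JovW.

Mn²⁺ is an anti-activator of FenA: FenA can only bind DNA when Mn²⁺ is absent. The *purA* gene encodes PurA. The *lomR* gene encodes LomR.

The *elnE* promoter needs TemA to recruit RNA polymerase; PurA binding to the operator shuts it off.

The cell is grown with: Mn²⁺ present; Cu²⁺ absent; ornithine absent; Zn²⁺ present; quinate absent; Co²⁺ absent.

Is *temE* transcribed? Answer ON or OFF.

OFF

Ornithine is absent, so VelL is active.
No repressor is bound and VelL is active, so *purA* is transcribed.
So PurA is produced and active.
Co²⁺ is absent, so TemA is inactive.
With repressor PurA bound, *elnE* is not transcribed.
So ElnE is not produced.
Quinate is absent, so YilX is active.
Cu²⁺ is absent, so LomD is inactive.
With repressor YilX bound, *oxaW* is not transcribed.
So OxaW is not produced.
With no repressor bound, *lomR* is transcribed.
So LomR is produced and active.
Mn²⁺ is present, so FenA is inactive.
With repressor LomR bound, *temE* is not transcribed.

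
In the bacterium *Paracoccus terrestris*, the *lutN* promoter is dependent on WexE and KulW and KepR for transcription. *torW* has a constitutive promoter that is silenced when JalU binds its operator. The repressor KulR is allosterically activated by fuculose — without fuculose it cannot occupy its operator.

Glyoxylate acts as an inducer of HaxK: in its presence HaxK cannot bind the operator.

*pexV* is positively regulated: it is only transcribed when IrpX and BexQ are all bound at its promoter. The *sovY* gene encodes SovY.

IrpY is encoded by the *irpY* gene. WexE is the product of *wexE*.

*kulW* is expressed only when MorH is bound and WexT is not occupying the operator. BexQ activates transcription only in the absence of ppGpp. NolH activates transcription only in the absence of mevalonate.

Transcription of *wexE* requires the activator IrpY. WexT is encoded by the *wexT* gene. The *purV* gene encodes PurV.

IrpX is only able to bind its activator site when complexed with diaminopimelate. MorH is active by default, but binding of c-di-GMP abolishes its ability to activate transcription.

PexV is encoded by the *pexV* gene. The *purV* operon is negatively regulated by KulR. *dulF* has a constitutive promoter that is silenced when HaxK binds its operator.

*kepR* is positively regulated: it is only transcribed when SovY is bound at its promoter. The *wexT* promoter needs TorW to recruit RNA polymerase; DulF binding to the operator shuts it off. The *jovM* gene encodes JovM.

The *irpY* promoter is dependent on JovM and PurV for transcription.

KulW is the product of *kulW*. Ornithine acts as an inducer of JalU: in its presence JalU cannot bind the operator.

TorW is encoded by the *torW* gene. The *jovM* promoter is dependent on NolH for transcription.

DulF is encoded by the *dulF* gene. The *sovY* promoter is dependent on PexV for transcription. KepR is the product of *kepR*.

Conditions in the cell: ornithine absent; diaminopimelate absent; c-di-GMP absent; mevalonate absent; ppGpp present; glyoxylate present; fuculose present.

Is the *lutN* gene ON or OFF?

Mevalonate is absent, so NolH is active.
No repressor is bound and NolH is active, so *jovM* is transcribed.
So JovM is produced and active.
Fuculose is present, so KulR is active.
With repressor KulR bound, *purV* is not transcribed.
So PurV is not produced.
Required activator PurV is absent, so *irpY* is not transcribed.
So IrpY is not produced.
Required activator IrpY is absent, so *wexE* is not transcribed.
So WexE is not produced.
c-di-GMP is absent, so MorH is active.
Ornithine is absent, so JalU is active.
With repressor JalU bound, *torW* is not transcribed.
So TorW is not produced.
Glyoxylate is present, so HaxK is inactive.
With no repressor bound, *dulF* is transcribed.
So DulF is produced and active.
With repressor DulF bound, *wexT* is not transcribed.
So WexT is not produced.
No repressor is bound and MorH is active, so *kulW* is transcribed.
So KulW is produced and active.
Diaminopimelate is absent, so IrpX is inactive.
ppGpp is present, so BexQ is inactive.
Required activator IrpX is absent, so *pexV* is not transcribed.
So PexV is not produced.
Required activator PexV is absent, so *sovY* is not transcribed.
So SovY is not produced.
Required activator SovY is absent, so *kepR* is not transcribed.
So KepR is not produced.
Required activator WexE is absent, so *lutN* is not transcribed.

OFF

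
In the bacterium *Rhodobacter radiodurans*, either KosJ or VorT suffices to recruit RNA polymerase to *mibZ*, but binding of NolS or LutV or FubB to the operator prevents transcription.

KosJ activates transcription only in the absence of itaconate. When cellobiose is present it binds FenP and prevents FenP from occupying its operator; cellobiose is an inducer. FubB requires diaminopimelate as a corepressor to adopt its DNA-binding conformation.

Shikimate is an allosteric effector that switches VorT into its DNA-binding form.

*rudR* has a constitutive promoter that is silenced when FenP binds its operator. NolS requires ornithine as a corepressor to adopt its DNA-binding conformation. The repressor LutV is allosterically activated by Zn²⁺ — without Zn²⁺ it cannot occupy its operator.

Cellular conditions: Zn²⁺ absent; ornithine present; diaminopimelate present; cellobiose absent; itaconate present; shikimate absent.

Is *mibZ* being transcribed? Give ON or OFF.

OFF

Ornithine is present, so NolS is active.
Zn²⁺ is absent, so LutV is inactive.
Itaconate is present, so KosJ is inactive.
Diaminopimelate is present, so FubB is active.
Shikimate is absent, so VorT is inactive.
With repressor NolS bound, *mibZ* is not transcribed.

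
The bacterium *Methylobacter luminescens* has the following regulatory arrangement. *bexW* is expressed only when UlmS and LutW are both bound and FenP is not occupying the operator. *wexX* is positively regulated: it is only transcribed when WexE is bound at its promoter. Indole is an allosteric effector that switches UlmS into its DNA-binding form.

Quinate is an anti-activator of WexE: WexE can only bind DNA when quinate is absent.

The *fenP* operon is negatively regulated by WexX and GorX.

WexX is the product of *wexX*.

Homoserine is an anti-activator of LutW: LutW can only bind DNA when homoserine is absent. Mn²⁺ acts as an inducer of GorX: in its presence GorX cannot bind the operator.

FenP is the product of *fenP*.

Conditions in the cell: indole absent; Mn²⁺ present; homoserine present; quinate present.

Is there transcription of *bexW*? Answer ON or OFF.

OFF

Indole is absent, so UlmS is inactive.
Homoserine is present, so LutW is inactive.
Quinate is present, so WexE is inactive.
Required activator WexE is absent, so *wexX* is not transcribed.
So WexX is not produced.
Mn²⁺ is present, so GorX is inactive.
With no repressor bound, *fenP* is transcribed.
So FenP is produced and active.
With repressor FenP bound, *bexW* is not transcribed.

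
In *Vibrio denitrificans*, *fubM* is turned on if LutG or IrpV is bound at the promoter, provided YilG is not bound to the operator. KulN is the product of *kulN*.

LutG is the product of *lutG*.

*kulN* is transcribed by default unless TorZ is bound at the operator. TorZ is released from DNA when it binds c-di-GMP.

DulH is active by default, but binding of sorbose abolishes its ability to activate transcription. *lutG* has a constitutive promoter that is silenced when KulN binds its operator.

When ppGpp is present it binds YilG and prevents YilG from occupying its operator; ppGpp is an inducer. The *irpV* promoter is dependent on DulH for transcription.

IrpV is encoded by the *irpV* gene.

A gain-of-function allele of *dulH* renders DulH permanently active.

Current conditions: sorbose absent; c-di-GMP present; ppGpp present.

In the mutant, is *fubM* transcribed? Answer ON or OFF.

c-di-GMP is present, so TorZ is inactive.
With no repressor bound, *kulN* is transcribed.
So KulN is produced and active.
With repressor KulN bound, *lutG* is not transcribed.
So LutG is not produced.
DulH is constitutively active in this strain.
No repressor is bound and DulH is active, so *irpV* is transcribed.
So IrpV is produced and active.
ppGpp is present, so YilG is inactive.
Activator IrpV is present, so *fubM* is transcribed.

ON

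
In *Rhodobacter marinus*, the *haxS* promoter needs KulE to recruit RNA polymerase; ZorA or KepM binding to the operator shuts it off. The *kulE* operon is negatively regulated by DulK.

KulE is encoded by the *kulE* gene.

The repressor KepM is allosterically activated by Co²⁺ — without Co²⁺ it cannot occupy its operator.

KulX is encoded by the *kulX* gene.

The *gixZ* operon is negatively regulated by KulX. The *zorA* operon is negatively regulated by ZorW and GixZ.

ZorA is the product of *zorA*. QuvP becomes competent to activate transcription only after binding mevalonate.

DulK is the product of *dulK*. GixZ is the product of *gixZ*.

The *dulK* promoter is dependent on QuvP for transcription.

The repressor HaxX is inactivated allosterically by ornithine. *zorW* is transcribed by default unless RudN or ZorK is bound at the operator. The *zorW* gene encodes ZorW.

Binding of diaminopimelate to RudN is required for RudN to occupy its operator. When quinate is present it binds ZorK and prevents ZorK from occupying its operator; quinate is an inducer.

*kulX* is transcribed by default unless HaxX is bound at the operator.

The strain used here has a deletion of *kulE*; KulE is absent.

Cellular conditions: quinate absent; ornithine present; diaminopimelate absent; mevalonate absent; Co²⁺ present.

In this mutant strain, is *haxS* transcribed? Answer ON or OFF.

Diaminopimelate is absent, so RudN is inactive.
Quinate is absent, so ZorK is active.
With repressor ZorK bound, *zorW* is not transcribed.
So ZorW is not produced.
Ornithine is present, so HaxX is inactive.
With no repressor bound, *kulX* is transcribed.
So KulX is produced and active.
With repressor KulX bound, *gixZ* is not transcribed.
So GixZ is not produced.
With no repressor bound, *zorA* is transcribed.
So ZorA is produced and active.
KulE is non-functional in this strain, so it has no effect.
Co²⁺ is present, so KepM is active.
With repressor ZorA bound, *haxS* is not transcribed.

OFF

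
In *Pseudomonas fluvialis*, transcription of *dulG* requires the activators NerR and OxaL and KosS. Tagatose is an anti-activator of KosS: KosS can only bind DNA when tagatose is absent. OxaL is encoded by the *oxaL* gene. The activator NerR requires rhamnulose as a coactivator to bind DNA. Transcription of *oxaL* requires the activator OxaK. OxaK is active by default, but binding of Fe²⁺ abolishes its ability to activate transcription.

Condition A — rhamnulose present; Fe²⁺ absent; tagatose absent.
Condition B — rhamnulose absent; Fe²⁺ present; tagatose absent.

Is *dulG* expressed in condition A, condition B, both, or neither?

Condition A:
Rhamnulose is present, so NerR is active.
Fe²⁺ is absent, so OxaK is active.
No repressor is bound and OxaK is active, so *oxaL* is transcribed.
So OxaL is produced and active.
Tagatose is absent, so KosS is active.
No repressor is bound and NerR and OxaL and KosS are active, so *dulG* is transcribed.
→ *dulG* is ON in A.
Condition B:
Rhamnulose is absent, so NerR is inactive.
Fe²⁺ is present, so OxaK is inactive.
Required activator OxaK is absent, so *oxaL* is not transcribed.
So OxaL is not produced.
Tagatose is absent, so KosS is active.
Required activator NerR is absent, so *dulG* is not transcribed.
→ *dulG* is OFF in B.

A only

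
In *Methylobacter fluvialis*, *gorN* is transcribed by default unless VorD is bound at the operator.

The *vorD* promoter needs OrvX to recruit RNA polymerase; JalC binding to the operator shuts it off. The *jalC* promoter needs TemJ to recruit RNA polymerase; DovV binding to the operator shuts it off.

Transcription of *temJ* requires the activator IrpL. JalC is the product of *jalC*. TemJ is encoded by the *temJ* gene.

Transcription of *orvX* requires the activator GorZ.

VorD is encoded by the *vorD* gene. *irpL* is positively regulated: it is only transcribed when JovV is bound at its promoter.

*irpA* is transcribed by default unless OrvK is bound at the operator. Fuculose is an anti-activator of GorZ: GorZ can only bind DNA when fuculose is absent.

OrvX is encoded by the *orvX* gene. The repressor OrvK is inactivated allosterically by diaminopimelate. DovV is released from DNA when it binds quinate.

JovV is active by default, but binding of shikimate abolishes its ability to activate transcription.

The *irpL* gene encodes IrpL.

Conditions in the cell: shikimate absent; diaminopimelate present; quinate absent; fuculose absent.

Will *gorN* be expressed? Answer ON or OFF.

OFF

Shikimate is absent, so JovV is active.
No repressor is bound and JovV is active, so *irpL* is transcribed.
So IrpL is produced and active.
No repressor is bound and IrpL is active, so *temJ* is transcribed.
So TemJ is produced and active.
Quinate is absent, so DovV is active.
With repressor DovV bound, *jalC* is not transcribed.
So JalC is not produced.
Fuculose is absent, so GorZ is active.
No repressor is bound and GorZ is active, so *orvX* is transcribed.
So OrvX is produced and active.
No repressor is bound and OrvX is active, so *vorD* is transcribed.
So VorD is produced and active.
With repressor VorD bound, *gorN* is not transcribed.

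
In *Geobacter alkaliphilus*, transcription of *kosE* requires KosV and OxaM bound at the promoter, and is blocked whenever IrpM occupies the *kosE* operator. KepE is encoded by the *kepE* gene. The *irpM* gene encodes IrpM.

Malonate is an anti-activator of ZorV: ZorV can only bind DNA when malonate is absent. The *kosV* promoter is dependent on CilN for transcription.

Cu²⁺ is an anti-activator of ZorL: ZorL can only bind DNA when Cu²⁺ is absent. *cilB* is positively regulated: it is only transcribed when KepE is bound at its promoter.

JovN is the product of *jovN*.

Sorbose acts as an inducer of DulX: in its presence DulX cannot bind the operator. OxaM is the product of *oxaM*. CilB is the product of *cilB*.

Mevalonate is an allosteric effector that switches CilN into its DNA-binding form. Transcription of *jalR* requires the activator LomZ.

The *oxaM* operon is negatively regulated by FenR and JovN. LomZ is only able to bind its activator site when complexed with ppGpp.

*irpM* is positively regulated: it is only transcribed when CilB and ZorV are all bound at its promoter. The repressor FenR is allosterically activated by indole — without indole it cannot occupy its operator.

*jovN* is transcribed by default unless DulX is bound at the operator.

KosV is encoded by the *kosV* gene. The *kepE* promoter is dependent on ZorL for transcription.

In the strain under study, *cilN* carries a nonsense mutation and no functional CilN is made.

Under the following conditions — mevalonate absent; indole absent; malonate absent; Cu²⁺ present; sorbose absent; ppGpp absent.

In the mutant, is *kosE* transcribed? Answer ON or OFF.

Cu²⁺ is present, so ZorL is inactive.
Required activator ZorL is absent, so *kepE* is not transcribed.
So KepE is not produced.
Required activator KepE is absent, so *cilB* is not transcribed.
So CilB is not produced.
Malonate is absent, so ZorV is active.
Required activator CilB is absent, so *irpM* is not transcribed.
So IrpM is not produced.
CilN is non-functional in this strain, so it has no effect.
Required activator CilN is absent, so *kosV* is not transcribed.
So KosV is not produced.
Indole is absent, so FenR is inactive.
Sorbose is absent, so DulX is active.
With repressor DulX bound, *jovN* is not transcribed.
So JovN is not produced.
With no repressor bound, *oxaM* is transcribed.
So OxaM is produced and active.
Required activator KosV is absent, so *kosE* is not transcribed.

OFF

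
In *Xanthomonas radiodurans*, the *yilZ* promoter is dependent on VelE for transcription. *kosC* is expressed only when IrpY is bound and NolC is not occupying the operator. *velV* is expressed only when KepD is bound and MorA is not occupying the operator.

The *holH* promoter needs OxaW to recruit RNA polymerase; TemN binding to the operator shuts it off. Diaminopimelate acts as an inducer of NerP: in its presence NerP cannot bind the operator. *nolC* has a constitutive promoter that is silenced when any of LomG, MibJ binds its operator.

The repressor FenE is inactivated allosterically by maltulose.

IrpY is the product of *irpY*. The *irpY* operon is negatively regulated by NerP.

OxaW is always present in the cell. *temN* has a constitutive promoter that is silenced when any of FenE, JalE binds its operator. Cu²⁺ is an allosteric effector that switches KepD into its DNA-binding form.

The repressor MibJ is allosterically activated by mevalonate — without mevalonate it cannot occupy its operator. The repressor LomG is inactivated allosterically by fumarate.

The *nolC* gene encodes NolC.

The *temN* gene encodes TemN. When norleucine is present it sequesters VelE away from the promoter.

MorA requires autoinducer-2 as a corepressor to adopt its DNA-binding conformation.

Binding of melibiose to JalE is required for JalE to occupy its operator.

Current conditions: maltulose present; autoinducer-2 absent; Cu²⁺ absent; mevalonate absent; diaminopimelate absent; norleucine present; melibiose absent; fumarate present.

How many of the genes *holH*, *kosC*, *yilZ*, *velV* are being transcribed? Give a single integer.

Maltulose is present, so FenE is inactive.
Melibiose is absent, so JalE is inactive.
With no repressor bound, *temN* is transcribed.
So TemN is produced and active.
OxaW is produced constitutively and is active.
With repressor TemN bound, *holH* is not transcribed.
→ *holH* is OFF.
Diaminopimelate is absent, so NerP is active.
With repressor NerP bound, *irpY* is not transcribed.
So IrpY is not produced.
Fumarate is present, so LomG is inactive.
Mevalonate is absent, so MibJ is inactive.
With no repressor bound, *nolC* is transcribed.
So NolC is produced and active.
With repressor NolC bound, *kosC* is not transcribed.
→ *kosC* is OFF.
Norleucine is present, so VelE is inactive.
Required activator VelE is absent, so *yilZ* is not transcribed.
→ *yilZ* is OFF.
Autoinducer-2 is absent, so MorA is inactive.
Cu²⁺ is absent, so KepD is inactive.
Required activator KepD is absent, so *velV* is not transcribed.
→ *velV* is OFF.
0 of the 4 genes are transcribed.

0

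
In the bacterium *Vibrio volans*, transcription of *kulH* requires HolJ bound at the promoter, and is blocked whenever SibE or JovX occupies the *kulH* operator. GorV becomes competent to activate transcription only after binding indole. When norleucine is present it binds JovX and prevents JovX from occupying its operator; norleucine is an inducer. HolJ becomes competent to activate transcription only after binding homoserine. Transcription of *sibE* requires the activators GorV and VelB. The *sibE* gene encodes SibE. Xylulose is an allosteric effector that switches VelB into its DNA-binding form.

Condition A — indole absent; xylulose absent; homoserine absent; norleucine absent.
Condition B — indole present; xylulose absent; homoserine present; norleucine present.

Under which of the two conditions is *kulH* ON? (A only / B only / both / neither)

Condition A:
Indole is absent, so GorV is inactive.
Xylulose is absent, so VelB is inactive.
Required activator GorV is absent, so *sibE* is not transcribed.
So SibE is not produced.
Homoserine is absent, so HolJ is inactive.
Norleucine is absent, so JovX is active.
With repressor JovX bound, *kulH* is not transcribed.
→ *kulH* is OFF in A.
Condition B:
Indole is present, so GorV is active.
Xylulose is absent, so VelB is inactive.
Required activator VelB is absent, so *sibE* is not transcribed.
So SibE is not produced.
Homoserine is present, so HolJ is active.
Norleucine is present, so JovX is inactive.
No repressor is bound and HolJ is active, so *kulH* is transcribed.
→ *kulH* is ON in B.

B only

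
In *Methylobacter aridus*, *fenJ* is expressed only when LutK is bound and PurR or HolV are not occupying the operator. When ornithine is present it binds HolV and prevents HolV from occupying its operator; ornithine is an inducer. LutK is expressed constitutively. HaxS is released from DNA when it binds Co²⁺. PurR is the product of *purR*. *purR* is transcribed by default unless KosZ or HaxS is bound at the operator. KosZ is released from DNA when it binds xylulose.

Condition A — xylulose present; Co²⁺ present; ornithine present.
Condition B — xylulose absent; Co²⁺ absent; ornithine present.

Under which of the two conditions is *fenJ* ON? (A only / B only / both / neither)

Condition A:
Xylulose is present, so KosZ is inactive.
Co²⁺ is present, so HaxS is inactive.
With no repressor bound, *purR* is transcribed.
So PurR is produced and active.
LutK is produced constitutively and is active.
Ornithine is present, so HolV is inactive.
With repressor PurR bound, *fenJ* is not transcribed.
→ *fenJ* is OFF in A.
Condition B:
Xylulose is absent, so KosZ is active.
Co²⁺ is absent, so HaxS is active.
With repressor KosZ bound, *purR* is not transcribed.
So PurR is not produced.
LutK is produced constitutively and is active.
Ornithine is present, so HolV is inactive.
No repressor is bound and LutK is active, so *fenJ* is transcribed.
→ *fenJ* is ON in B.

B only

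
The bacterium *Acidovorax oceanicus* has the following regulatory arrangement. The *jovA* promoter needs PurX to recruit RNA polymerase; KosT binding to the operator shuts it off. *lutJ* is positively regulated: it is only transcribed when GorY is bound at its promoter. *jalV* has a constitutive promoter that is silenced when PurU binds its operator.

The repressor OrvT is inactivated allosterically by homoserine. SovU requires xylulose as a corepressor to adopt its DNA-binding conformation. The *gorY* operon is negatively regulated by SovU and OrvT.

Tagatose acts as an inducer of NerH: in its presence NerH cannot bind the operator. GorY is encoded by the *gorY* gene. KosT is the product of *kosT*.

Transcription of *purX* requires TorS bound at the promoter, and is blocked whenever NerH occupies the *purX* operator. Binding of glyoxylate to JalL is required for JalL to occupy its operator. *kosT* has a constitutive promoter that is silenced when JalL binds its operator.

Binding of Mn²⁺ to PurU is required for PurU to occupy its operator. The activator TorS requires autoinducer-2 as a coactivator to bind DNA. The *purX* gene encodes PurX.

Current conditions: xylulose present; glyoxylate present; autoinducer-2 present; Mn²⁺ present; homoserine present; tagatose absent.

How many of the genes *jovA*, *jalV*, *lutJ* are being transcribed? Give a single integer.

Glyoxylate is present, so JalL is active.
With repressor JalL bound, *kosT* is not transcribed.
So KosT is not produced.
Autoinducer-2 is present, so TorS is active.
Tagatose is absent, so NerH is active.
With repressor NerH bound, *purX* is not transcribed.
So PurX is not produced.
Required activator PurX is absent, so *jovA* is not transcribed.
→ *jovA* is OFF.
Mn²⁺ is present, so PurU is active.
With repressor PurU bound, *jalV* is not transcribed.
→ *jalV* is OFF.
Xylulose is present, so SovU is active.
Homoserine is present, so OrvT is inactive.
With repressor SovU bound, *gorY* is not transcribed.
So GorY is not produced.
Required activator GorY is absent, so *lutJ* is not transcribed.
→ *lutJ* is OFF.
0 of the 3 genes are transcribed.

0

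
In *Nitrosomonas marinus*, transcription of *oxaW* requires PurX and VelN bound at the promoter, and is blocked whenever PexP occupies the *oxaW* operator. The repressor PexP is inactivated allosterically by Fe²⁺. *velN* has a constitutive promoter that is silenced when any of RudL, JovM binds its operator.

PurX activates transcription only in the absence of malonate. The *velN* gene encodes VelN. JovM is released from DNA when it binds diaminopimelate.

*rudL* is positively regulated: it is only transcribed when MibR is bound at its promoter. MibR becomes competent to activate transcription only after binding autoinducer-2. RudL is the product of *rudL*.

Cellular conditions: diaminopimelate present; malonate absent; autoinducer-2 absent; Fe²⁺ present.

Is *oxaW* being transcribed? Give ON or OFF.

Malonate is absent, so PurX is active.
Autoinducer-2 is absent, so MibR is inactive.
Required activator MibR is absent, so *rudL* is not transcribed.
So RudL is not produced.
Diaminopimelate is present, so JovM is inactive.
With no repressor bound, *velN* is transcribed.
So VelN is produced and active.
Fe²⁺ is present, so PexP is inactive.
No repressor is bound and PurX and VelN are active, so *oxaW* is transcribed.

ON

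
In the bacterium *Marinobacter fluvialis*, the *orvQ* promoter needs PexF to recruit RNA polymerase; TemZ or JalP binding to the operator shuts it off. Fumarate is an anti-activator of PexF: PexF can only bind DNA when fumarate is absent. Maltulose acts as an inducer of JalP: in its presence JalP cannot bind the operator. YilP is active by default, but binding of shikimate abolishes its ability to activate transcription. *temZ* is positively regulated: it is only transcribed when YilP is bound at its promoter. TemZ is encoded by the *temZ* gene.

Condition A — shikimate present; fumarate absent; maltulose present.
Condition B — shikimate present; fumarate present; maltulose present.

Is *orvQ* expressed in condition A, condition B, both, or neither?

Condition A:
Shikimate is present, so YilP is inactive.
Required activator YilP is absent, so *temZ* is not transcribed.
So TemZ is not produced.
Fumarate is absent, so PexF is active.
Maltulose is present, so JalP is inactive.
No repressor is bound and PexF is active, so *orvQ* is transcribed.
→ *orvQ* is ON in A.
Condition B:
Shikimate is present, so YilP is inactive.
Required activator YilP is absent, so *temZ* is not transcribed.
So TemZ is not produced.
Fumarate is present, so PexF is inactive.
Maltulose is present, so JalP is inactive.
Required activator PexF is absent, so *orvQ* is not transcribed.
→ *orvQ* is OFF in B.

A only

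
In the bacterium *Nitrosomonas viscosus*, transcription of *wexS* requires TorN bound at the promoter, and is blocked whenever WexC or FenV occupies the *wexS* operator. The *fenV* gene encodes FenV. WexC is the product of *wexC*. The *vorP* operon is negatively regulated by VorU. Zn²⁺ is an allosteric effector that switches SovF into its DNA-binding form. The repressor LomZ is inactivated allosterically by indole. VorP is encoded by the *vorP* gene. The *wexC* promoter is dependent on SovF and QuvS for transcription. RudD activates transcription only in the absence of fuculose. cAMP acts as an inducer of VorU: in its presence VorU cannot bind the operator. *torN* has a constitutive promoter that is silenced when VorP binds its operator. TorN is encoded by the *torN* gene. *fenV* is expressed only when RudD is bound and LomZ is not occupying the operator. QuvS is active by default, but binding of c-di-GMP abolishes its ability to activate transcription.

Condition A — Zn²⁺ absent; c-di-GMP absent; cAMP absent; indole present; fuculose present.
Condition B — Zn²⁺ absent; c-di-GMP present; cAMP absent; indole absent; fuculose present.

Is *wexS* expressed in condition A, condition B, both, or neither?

Condition A:
Zn²⁺ is absent, so SovF is inactive.
c-di-GMP is absent, so QuvS is active.
Required activator SovF is absent, so *wexC* is not transcribed.
So WexC is not produced.
cAMP is absent, so VorU is active.
With repressor VorU bound, *vorP* is not transcribed.
So VorP is not produced.
With no repressor bound, *torN* is transcribed.
So TorN is produced and active.
Indole is present, so LomZ is inactive.
Fuculose is present, so RudD is inactive.
Required activator RudD is absent, so *fenV* is not transcribed.
So FenV is not produced.
No repressor is bound and TorN is active, so *wexS* is transcribed.
→ *wexS* is ON in A.
Condition B:
Zn²⁺ is absent, so SovF is inactive.
c-di-GMP is present, so QuvS is inactive.
Required activator SovF is absent, so *wexC* is not transcribed.
So WexC is not produced.
cAMP is absent, so VorU is active.
With repressor VorU bound, *vorP* is not transcribed.
So VorP is not produced.
With no repressor bound, *torN* is transcribed.
So TorN is produced and active.
Indole is absent, so LomZ is active.
Fuculose is present, so RudD is inactive.
With repressor LomZ bound, *fenV* is not transcribed.
So FenV is not produced.
No repressor is bound and TorN is active, so *wexS* is transcribed.
→ *wexS* is ON in B.

both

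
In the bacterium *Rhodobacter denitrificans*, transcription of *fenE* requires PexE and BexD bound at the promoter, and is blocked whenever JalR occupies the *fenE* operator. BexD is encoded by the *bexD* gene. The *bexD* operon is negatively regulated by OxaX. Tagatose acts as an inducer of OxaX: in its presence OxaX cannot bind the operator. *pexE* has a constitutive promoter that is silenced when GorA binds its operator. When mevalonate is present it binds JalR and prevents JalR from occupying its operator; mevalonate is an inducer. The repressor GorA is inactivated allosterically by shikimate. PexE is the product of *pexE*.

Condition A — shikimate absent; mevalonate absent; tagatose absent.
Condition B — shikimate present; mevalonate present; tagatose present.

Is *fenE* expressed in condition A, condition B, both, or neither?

B only

Condition A:
Shikimate is absent, so GorA is active.
With repressor GorA bound, *pexE* is not transcribed.
So PexE is not produced.
Mevalonate is absent, so JalR is active.
Tagatose is absent, so OxaX is active.
With repressor OxaX bound, *bexD* is not transcribed.
So BexD is not produced.
With repressor JalR bound, *fenE* is not transcribed.
→ *fenE* is OFF in A.
Condition B:
Shikimate is present, so GorA is inactive.
With no repressor bound, *pexE* is transcribed.
So PexE is produced and active.
Mevalonate is present, so JalR is inactive.
Tagatose is present, so OxaX is inactive.
With no repressor bound, *bexD* is transcribed.
So BexD is produced and active.
No repressor is bound and PexE and BexD are active, so *fenE* is transcribed.
→ *fenE* is ON in B.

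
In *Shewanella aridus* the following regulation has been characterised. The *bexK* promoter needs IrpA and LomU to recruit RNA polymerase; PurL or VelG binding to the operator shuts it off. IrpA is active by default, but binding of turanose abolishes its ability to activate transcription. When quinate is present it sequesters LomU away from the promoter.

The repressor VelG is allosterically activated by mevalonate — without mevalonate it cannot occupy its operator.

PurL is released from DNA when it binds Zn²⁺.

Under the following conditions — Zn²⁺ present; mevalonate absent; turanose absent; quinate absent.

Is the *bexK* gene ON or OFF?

ON

Turanose is absent, so IrpA is active.
Quinate is absent, so LomU is active.
Zn²⁺ is present, so PurL is inactive.
Mevalonate is absent, so VelG is inactive.
No repressor is bound and IrpA and LomU are active, so *bexK* is transcribed.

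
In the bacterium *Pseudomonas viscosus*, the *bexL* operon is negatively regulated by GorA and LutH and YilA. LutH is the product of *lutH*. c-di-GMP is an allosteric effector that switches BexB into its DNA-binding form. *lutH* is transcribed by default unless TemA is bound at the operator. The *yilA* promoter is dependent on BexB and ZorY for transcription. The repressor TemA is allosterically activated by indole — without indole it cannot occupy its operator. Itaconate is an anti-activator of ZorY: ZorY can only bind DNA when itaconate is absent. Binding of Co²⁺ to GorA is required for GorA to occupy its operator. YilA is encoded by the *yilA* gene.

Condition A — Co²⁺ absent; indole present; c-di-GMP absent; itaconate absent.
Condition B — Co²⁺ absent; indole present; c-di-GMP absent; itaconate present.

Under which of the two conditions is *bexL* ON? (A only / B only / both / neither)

Condition A:
Co²⁺ is absent, so GorA is inactive.
Indole is present, so TemA is active.
With repressor TemA bound, *lutH* is not transcribed.
So LutH is not produced.
c-di-GMP is absent, so BexB is inactive.
Itaconate is absent, so ZorY is active.
Required activator BexB is absent, so *yilA* is not transcribed.
So YilA is not produced.
With no repressor bound, *bexL* is transcribed.
→ *bexL* is ON in A.
Condition B:
Co²⁺ is absent, so GorA is inactive.
Indole is present, so TemA is active.
With repressor TemA bound, *lutH* is not transcribed.
So LutH is not produced.
c-di-GMP is absent, so BexB is inactive.
Itaconate is present, so ZorY is inactive.
Required activator BexB is absent, so *yilA* is not transcribed.
So YilA is not produced.
With no repressor bound, *bexL* is transcribed.
→ *bexL* is ON in B.

both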